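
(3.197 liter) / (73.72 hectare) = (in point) 1.229e-05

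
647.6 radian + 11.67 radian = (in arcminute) 2.266e+06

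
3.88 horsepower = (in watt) 2893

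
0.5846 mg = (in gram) 0.0005846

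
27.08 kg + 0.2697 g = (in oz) 955.2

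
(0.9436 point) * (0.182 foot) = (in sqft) 0.0001988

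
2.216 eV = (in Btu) 3.365e-22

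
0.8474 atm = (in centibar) 85.86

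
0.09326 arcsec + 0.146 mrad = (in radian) 0.0001465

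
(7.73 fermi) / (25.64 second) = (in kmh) 1.085e-15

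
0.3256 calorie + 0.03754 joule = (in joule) 1.4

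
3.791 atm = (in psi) 55.71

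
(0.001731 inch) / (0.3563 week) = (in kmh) 7.345e-10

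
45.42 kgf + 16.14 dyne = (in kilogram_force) 45.42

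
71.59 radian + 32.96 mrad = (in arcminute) 2.462e+05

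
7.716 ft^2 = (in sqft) 7.716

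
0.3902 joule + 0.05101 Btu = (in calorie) 12.96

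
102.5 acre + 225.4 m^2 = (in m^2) 4.15e+05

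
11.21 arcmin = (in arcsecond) 672.6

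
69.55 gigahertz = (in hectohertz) 6.955e+08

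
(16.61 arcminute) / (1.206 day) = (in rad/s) 4.637e-08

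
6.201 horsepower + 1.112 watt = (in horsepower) 6.202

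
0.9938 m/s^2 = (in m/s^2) 0.9938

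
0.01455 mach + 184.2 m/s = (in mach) 0.5555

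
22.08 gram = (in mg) 2.208e+04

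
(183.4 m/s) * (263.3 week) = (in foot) 9.582e+10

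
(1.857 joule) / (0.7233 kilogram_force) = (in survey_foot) 0.8589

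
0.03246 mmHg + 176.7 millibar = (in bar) 0.1767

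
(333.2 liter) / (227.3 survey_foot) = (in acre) 1.188e-06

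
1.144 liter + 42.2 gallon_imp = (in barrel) 1.214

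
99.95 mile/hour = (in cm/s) 4468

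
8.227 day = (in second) 7.108e+05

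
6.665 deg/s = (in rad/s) 0.1163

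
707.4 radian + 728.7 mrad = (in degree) 4.057e+04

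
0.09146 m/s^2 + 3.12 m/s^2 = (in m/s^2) 3.211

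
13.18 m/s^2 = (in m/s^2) 13.18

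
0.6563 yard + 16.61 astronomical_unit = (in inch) 9.783e+13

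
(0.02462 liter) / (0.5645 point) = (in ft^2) 1.331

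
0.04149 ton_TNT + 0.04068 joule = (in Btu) 1.645e+05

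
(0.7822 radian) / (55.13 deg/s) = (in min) 0.01355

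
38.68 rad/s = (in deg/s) 2216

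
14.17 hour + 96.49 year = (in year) 96.49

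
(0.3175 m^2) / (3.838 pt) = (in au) 1.568e-09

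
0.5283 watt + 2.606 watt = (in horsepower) 0.004203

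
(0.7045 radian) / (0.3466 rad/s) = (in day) 2.353e-05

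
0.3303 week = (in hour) 55.49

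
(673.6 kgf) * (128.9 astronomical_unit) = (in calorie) 3.044e+16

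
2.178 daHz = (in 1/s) 21.78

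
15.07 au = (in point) 6.391e+15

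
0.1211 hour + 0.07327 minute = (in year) 1.396e-05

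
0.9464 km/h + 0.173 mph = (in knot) 0.6613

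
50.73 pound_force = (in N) 225.7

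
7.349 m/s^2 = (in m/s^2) 7.349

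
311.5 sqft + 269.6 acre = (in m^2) 1.091e+06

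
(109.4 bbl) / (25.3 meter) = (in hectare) 6.875e-05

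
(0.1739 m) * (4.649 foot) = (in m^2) 0.2464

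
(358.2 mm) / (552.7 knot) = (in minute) 2.1e-05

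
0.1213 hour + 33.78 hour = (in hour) 33.9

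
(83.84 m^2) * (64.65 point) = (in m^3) 1.912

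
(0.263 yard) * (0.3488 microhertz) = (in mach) 2.463e-10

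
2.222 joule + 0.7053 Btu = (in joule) 746.4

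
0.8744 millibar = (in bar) 0.0008744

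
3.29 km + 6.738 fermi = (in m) 3290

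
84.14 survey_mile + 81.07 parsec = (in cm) 2.502e+20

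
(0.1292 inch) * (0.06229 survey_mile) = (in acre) 8.129e-05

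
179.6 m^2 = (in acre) 0.04438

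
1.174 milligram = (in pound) 2.588e-06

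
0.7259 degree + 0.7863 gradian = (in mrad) 25.02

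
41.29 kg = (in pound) 91.03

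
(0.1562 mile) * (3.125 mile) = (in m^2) 1.264e+06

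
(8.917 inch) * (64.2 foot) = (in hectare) 0.0004432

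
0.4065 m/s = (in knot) 0.7902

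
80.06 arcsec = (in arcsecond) 80.06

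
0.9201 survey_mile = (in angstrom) 1.481e+13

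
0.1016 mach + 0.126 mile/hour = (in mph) 77.51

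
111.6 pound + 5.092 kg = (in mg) 5.571e+07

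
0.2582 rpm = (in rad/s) 0.02704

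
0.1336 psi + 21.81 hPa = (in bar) 0.03102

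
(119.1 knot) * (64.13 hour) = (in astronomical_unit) 9.456e-05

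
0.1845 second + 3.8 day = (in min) 5472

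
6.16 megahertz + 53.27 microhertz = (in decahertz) 6.16e+05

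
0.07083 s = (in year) 2.246e-09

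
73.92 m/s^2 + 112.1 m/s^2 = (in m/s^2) 186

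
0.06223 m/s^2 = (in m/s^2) 0.06223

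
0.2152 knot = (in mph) 0.2476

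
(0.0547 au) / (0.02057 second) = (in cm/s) 3.978e+13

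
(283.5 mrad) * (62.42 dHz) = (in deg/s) 101.4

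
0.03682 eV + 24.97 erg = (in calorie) 5.968e-07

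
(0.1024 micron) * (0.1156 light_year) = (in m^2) 1.12e+08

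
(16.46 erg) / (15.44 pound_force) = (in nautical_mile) 1.294e-11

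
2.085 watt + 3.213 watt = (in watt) 5.298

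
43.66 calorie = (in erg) 1.827e+09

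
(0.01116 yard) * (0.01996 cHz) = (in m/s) 2.037e-06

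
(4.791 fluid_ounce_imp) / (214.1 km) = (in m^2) 6.358e-10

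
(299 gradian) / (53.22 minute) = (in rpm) 0.01405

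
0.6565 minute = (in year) 1.249e-06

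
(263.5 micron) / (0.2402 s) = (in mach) 3.222e-06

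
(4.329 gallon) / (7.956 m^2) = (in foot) 0.006758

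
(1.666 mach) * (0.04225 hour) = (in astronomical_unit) 5.768e-07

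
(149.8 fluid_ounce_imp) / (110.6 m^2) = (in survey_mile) 2.391e-08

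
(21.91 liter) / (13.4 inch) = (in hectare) 6.437e-06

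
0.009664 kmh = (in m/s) 0.002684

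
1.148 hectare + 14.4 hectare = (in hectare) 15.55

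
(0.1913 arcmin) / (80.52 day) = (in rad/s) 7.999e-12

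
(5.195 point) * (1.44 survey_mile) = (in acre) 0.001049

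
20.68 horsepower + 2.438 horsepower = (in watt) 1.724e+04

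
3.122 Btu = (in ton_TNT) 7.873e-07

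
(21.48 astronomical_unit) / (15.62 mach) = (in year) 19.16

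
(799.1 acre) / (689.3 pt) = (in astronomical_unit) 8.89e-05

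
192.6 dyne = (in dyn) 192.6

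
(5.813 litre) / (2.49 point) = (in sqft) 71.23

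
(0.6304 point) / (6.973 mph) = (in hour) 1.982e-08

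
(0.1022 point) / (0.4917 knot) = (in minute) 2.376e-06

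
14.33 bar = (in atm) 14.14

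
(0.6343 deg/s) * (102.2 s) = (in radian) 1.131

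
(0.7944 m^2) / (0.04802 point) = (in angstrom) 4.689e+14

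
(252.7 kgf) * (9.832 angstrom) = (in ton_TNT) 5.823e-16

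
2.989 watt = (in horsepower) 0.004008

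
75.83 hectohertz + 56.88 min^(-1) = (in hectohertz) 75.84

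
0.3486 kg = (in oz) 12.3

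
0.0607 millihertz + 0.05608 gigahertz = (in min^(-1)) 3.365e+09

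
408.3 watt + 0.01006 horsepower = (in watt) 415.8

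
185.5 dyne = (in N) 0.001855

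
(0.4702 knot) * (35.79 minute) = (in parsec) 1.683e-14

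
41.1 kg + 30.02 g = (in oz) 1451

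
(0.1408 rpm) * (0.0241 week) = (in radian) 214.9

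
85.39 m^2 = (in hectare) 0.008539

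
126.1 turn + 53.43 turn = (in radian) 1128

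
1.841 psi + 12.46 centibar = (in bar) 0.2515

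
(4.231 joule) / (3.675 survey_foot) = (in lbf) 0.8491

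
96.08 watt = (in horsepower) 0.1288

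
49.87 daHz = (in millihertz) 4.987e+05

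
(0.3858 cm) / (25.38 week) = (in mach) 7.381e-13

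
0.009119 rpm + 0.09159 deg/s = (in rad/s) 0.002553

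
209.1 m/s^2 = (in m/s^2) 209.1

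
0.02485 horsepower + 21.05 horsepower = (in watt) 1.572e+04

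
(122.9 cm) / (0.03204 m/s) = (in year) 1.216e-06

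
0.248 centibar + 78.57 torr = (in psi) 1.555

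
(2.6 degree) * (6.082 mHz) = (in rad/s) 0.000276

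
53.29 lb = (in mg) 2.417e+07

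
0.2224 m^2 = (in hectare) 2.224e-05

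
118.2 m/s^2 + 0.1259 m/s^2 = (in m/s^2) 118.3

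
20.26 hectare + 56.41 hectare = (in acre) 189.5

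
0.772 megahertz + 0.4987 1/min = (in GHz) 0.000772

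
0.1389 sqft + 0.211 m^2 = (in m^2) 0.2239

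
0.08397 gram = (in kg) 8.397e-05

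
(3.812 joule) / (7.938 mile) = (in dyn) 29.84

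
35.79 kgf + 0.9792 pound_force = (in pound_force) 79.88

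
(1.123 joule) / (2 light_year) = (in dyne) 5.935e-12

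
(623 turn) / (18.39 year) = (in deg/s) 0.0003867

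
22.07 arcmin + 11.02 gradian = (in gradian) 11.43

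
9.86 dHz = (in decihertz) 9.86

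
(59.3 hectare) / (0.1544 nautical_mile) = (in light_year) 2.192e-13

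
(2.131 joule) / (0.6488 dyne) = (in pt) 9.31e+08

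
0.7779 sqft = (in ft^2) 0.7779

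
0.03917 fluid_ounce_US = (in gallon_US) 0.000306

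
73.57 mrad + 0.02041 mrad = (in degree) 4.216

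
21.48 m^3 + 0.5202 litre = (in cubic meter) 21.48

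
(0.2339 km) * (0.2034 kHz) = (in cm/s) 4.758e+06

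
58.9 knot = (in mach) 0.08899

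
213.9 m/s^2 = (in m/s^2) 213.9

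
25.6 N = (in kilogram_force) 2.61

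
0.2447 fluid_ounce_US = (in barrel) 4.552e-05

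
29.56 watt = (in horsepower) 0.03964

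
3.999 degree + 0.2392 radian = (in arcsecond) 6.373e+04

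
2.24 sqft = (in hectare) 2.081e-05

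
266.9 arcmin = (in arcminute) 266.9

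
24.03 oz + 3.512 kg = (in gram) 4193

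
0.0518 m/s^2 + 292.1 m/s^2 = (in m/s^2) 292.2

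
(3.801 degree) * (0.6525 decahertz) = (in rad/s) 0.4329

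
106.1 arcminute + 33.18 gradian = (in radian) 0.5521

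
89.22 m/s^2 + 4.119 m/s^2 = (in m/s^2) 93.34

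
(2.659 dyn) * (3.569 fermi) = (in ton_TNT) 2.268e-29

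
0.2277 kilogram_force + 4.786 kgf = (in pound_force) 11.05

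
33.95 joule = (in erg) 3.395e+08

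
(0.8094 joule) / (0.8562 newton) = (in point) 2680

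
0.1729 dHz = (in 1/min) 1.037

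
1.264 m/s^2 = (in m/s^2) 1.264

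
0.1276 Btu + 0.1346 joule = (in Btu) 0.1277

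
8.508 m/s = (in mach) 0.02499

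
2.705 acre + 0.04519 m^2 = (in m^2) 1.095e+04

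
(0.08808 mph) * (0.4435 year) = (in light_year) 5.821e-11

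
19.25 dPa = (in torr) 0.01444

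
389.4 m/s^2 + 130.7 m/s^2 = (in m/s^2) 520.1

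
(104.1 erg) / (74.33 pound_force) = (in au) 2.105e-19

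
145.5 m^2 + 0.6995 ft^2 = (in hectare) 0.01456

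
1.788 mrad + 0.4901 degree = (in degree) 0.5925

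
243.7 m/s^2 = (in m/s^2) 243.7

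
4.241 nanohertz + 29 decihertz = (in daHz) 0.29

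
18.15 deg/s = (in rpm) 3.025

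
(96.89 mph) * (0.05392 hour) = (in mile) 5.224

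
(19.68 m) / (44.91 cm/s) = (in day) 0.0005072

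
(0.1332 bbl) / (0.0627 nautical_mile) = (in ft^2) 0.001963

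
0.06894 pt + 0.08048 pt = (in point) 0.1494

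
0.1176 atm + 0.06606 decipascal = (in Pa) 1.192e+04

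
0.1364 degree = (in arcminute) 8.184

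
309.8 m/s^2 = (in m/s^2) 309.8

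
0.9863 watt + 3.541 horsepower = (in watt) 2642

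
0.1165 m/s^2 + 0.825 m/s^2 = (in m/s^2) 0.9415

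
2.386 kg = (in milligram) 2.386e+06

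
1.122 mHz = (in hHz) 1.122e-05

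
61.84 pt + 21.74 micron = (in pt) 61.9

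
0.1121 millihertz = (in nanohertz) 1.121e+05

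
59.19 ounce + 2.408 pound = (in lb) 6.107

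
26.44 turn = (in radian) 166.1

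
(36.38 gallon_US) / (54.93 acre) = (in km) 6.195e-10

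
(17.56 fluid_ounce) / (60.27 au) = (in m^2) 5.76e-17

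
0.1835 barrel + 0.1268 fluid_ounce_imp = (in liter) 29.18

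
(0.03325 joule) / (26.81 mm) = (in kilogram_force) 0.1265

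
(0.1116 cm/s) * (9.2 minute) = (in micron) 6.16e+05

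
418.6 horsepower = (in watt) 3.121e+05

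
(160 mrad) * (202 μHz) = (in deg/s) 0.001852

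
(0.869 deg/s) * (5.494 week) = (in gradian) 3.208e+06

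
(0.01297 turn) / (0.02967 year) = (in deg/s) 4.99e-06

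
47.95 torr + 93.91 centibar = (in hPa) 1003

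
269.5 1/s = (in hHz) 2.695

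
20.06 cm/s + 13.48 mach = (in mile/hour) 1.027e+04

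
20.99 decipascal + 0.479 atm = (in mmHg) 364.1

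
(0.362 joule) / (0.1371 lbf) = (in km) 0.0005936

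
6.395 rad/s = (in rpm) 61.07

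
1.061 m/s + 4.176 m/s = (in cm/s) 523.7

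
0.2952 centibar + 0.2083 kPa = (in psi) 0.07303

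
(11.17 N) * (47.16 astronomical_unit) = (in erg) 7.88e+20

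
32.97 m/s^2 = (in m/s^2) 32.97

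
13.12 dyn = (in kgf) 1.338e-05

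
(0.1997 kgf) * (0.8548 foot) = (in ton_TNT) 1.22e-10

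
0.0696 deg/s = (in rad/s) 0.001215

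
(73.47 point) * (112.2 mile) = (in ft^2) 5.038e+04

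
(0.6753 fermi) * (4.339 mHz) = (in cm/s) 2.93e-16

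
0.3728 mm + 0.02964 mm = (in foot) 0.00132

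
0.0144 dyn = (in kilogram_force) 1.468e-08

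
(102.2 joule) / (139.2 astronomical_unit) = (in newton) 4.908e-12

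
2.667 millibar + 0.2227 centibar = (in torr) 3.671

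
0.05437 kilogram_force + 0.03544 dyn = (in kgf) 0.05437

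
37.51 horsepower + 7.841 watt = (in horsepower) 37.52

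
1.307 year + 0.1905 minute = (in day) 477.1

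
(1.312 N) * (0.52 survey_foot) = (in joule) 0.2079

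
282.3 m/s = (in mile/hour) 631.5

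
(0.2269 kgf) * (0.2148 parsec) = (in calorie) 3.525e+15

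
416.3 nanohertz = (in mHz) 0.0004163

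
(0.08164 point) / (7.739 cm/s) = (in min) 6.203e-06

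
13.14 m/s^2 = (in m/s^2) 13.14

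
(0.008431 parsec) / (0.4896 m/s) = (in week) 8.786e+08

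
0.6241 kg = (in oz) 22.01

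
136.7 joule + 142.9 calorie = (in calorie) 175.6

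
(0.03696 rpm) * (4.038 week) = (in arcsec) 1.95e+09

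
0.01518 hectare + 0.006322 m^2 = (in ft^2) 1634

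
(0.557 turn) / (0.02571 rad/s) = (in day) 0.001576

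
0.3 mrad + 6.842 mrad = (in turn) 0.001137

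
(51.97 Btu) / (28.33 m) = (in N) 1935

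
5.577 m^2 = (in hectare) 0.0005577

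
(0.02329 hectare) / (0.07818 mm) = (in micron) 2.979e+12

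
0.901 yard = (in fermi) 8.239e+14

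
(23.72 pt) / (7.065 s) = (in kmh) 0.004264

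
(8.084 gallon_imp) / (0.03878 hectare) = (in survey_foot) 0.0003109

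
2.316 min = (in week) 0.0002298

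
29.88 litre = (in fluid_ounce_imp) 1052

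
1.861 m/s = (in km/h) 6.7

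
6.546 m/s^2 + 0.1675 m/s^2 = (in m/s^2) 6.714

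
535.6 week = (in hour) 8.998e+04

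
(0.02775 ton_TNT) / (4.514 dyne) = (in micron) 2.572e+18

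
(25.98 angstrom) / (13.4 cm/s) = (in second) 1.939e-08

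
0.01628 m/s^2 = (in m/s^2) 0.01628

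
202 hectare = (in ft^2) 2.174e+07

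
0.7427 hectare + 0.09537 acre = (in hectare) 0.7813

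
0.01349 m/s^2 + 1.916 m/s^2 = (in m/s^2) 1.929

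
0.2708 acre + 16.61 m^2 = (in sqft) 1.197e+04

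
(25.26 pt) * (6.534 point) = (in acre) 5.076e-09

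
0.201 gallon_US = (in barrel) 0.004786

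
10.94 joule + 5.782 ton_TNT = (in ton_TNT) 5.782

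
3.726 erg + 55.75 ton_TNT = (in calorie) 5.575e+10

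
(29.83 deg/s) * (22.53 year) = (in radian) 3.699e+08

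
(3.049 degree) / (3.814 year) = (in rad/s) 4.424e-10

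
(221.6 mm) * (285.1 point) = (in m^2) 0.02229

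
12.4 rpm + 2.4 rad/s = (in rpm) 35.32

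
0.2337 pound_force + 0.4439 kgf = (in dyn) 5.393e+05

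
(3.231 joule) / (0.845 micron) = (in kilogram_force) 3.899e+05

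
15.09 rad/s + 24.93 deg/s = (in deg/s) 889.5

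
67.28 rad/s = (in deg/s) 3855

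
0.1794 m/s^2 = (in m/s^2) 0.1794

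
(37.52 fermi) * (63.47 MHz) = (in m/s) 2.381e-06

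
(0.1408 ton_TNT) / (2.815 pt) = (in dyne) 5.932e+16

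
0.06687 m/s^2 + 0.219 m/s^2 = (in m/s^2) 0.2859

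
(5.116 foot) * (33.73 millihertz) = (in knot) 0.1022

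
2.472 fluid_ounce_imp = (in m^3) 7.024e-05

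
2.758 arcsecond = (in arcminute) 0.04597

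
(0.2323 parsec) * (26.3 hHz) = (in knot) 3.665e+19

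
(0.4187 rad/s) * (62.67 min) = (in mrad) 1.574e+06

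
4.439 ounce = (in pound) 0.2774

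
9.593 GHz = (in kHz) 9.593e+06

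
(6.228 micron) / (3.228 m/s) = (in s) 1.929e-06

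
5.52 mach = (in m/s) 1880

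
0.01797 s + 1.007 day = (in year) 0.002759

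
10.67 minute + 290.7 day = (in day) 290.7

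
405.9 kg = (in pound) 894.9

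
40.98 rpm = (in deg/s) 245.9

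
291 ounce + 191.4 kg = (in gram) 1.996e+05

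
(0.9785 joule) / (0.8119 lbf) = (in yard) 0.2963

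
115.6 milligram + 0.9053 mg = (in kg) 0.0001165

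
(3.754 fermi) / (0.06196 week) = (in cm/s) 1.002e-17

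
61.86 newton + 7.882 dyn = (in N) 61.86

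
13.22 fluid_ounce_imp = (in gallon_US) 0.09923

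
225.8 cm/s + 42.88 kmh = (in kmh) 51.01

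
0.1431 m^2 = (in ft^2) 1.54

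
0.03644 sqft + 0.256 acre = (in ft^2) 1.115e+04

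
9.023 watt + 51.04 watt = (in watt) 60.06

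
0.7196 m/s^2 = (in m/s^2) 0.7196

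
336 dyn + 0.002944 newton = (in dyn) 630.4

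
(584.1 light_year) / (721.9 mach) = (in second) 2.248e+13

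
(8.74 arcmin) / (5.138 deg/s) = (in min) 0.0004725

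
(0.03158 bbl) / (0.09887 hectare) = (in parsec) 1.646e-22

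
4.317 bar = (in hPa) 4317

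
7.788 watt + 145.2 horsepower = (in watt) 1.083e+05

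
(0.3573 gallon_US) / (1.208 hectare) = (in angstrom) 1120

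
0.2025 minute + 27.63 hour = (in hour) 27.63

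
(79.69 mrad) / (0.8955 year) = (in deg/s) 1.617e-07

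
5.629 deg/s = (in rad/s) 0.09824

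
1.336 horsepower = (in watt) 996.3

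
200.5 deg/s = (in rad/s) 3.499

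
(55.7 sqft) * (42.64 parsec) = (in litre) 6.809e+21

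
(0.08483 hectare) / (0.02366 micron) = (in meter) 3.585e+10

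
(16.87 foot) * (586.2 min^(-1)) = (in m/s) 50.24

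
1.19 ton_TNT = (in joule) 4.979e+09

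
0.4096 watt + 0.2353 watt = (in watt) 0.6449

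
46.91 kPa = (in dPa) 4.691e+05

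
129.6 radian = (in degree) 7426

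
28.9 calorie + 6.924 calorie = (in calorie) 35.82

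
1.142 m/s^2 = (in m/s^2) 1.142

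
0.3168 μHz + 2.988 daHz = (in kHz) 0.02988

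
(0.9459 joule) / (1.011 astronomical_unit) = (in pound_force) 1.406e-12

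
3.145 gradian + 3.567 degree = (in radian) 0.1117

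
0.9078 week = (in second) 5.49e+05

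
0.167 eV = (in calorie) 6.395e-21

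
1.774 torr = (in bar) 0.002365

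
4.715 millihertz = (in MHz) 4.715e-09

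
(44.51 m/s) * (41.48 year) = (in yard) 6.367e+10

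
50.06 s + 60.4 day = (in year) 0.1655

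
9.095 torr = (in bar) 0.01213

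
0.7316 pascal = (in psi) 0.0001061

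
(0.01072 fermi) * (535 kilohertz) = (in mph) 1.283e-11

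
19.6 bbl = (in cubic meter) 3.116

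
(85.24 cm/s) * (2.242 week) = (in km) 1156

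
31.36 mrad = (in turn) 0.004991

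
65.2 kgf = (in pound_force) 143.7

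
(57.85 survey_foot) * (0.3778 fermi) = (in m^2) 6.662e-15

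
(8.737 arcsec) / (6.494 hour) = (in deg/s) 1.038e-07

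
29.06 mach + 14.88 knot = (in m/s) 9903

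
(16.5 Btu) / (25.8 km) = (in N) 0.6747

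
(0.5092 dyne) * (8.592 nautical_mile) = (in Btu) 7.68e-05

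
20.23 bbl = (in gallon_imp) 707.5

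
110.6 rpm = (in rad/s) 11.58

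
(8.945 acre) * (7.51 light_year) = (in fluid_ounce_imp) 9.052e+25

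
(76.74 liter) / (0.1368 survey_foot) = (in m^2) 1.84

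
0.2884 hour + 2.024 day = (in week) 0.2909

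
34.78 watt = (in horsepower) 0.04664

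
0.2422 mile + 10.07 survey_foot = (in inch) 1.547e+04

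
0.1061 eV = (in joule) 1.7e-20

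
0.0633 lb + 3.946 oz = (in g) 140.6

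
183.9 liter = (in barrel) 1.157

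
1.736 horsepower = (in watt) 1295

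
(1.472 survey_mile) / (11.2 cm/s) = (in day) 0.2448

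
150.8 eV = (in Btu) 2.29e-20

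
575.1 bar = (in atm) 567.6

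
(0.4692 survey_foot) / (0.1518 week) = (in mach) 4.575e-09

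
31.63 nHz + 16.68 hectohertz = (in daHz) 166.8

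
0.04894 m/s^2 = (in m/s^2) 0.04894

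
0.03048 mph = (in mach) 4.002e-05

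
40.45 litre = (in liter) 40.45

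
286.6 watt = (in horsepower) 0.3843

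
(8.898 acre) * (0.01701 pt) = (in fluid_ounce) 7307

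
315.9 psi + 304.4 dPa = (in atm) 21.5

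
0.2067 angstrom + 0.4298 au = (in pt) 1.823e+14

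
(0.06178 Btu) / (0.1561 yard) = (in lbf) 102.7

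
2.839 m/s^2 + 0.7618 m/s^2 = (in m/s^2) 3.601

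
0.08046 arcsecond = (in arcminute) 0.001341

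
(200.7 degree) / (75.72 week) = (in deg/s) 4.383e-06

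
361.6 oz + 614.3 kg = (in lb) 1377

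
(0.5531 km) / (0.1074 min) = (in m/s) 85.83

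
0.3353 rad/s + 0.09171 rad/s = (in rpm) 4.078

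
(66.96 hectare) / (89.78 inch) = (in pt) 8.323e+08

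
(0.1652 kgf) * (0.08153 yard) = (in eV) 7.538e+17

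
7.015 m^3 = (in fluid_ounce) 2.372e+05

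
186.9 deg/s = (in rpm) 31.15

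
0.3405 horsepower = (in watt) 253.9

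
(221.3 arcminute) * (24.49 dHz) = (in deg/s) 9.033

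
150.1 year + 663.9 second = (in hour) 1.315e+06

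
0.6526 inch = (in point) 46.99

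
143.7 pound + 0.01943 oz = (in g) 6.518e+04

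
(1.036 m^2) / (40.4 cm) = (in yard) 2.804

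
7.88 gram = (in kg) 0.00788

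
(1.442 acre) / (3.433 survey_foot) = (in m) 5577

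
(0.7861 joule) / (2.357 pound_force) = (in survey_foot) 0.246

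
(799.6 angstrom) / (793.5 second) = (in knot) 1.959e-10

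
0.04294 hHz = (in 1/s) 4.294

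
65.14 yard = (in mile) 0.03701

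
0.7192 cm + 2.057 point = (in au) 5.293e-14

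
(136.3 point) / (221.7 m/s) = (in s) 0.0002169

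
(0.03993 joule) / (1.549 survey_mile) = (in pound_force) 3.601e-06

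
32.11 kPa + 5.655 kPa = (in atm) 0.3727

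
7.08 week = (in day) 49.56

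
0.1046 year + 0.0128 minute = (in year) 0.1046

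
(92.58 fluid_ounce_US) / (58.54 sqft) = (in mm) 0.5034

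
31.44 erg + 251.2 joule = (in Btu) 0.2381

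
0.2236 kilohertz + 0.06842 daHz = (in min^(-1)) 1.346e+04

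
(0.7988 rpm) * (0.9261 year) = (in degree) 1.4e+08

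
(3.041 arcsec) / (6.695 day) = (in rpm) 2.434e-10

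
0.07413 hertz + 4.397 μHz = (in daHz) 0.007413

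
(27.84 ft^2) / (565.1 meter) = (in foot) 0.01502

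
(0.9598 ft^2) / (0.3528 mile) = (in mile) 9.759e-08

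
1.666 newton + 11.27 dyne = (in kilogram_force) 0.1699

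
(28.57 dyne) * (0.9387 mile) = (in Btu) 0.0004091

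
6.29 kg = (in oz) 221.9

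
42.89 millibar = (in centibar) 4.289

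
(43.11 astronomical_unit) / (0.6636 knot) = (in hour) 5.248e+09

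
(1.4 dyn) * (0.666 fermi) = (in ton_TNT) 2.228e-30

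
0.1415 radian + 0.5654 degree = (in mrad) 151.4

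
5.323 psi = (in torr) 275.3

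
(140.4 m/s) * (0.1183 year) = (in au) 0.003501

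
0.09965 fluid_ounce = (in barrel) 1.854e-05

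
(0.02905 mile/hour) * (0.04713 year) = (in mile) 11.99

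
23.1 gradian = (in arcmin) 1247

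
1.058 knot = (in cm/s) 54.43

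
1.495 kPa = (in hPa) 14.95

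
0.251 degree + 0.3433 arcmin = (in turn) 0.0007131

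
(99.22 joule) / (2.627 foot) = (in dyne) 1.239e+07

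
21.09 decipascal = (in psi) 0.0003059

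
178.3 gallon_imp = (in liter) 810.6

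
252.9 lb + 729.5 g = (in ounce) 4072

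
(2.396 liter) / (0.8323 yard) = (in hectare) 3.148e-07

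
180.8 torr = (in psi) 3.496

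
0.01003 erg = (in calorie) 2.397e-10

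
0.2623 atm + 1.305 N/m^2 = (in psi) 3.855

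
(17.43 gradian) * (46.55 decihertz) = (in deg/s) 73.02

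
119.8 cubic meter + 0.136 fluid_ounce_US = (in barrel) 753.5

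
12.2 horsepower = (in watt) 9098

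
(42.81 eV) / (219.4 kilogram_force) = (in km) 3.188e-24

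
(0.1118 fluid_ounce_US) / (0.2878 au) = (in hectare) 7.679e-21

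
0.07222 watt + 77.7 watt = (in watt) 77.77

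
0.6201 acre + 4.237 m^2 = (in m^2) 2514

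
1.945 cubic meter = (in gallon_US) 513.8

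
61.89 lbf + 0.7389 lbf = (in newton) 278.6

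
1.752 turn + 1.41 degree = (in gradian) 702.4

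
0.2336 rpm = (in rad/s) 0.02446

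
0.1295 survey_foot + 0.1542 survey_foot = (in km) 8.647e-05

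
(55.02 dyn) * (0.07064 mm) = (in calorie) 9.289e-09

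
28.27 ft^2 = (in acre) 0.000649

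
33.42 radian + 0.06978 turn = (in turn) 5.389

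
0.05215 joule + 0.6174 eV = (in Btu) 4.943e-05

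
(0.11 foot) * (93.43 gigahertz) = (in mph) 7.007e+09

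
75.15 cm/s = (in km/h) 2.705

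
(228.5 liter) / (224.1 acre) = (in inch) 9.92e-06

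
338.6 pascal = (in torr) 2.54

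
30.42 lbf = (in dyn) 1.353e+07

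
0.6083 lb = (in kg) 0.2759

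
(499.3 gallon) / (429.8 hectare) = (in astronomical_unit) 2.94e-18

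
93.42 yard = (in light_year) 9.029e-15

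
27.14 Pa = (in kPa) 0.02714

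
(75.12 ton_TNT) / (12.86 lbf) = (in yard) 6.009e+09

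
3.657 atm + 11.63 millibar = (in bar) 3.717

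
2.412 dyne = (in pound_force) 5.422e-06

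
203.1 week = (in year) 3.895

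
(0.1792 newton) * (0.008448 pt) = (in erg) 5.341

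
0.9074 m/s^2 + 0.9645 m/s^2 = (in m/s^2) 1.872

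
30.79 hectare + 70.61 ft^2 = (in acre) 76.09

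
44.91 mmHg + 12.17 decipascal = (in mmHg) 44.92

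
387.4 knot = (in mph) 445.8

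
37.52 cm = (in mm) 375.2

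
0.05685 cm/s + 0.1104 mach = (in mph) 84.09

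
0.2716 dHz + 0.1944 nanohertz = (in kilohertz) 2.716e-05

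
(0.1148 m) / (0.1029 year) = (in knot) 6.877e-08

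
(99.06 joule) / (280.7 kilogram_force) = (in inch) 1.417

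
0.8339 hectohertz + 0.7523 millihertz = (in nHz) 8.339e+10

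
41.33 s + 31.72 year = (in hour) 2.779e+05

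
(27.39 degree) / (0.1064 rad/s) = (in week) 7.429e-06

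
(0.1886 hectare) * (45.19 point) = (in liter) 3.007e+04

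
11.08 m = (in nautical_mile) 0.005983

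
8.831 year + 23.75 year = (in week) 1699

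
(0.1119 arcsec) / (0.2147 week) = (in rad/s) 4.178e-12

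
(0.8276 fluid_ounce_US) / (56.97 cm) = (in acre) 1.062e-08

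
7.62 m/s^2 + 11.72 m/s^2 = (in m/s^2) 19.34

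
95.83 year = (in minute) 5.037e+07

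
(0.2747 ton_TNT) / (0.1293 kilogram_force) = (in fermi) 9.064e+23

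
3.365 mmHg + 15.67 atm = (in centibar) 1588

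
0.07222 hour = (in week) 0.0004299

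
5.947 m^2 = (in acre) 0.00147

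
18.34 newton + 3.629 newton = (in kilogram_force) 2.24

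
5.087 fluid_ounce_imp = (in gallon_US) 0.03818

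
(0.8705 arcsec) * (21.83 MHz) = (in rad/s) 92.13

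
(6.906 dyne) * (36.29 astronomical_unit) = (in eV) 2.34e+27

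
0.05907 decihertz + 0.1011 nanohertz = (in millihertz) 5.907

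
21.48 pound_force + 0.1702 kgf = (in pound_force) 21.86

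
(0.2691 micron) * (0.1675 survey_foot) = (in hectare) 1.374e-12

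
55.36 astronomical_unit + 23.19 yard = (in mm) 8.282e+15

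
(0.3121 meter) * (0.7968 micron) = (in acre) 6.145e-11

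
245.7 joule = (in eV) 1.534e+21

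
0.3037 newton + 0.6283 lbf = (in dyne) 3.099e+05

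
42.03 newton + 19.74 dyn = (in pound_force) 9.449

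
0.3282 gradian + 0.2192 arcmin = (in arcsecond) 1077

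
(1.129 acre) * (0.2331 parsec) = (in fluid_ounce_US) 1.111e+24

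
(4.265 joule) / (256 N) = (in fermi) 1.666e+13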